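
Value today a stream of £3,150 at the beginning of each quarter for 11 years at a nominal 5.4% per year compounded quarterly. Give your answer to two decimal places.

With 4 periods per year: i = 0.0135, n = 44.
PV = 3150 × [1 − (1+0.0135)^(−44)] / 0.0135 × (1+i) = 3150 × 33.459558 = 105,397.6069
(Beginning-of-period payments → annuity-due factor ×(1+i).)

£105,397.61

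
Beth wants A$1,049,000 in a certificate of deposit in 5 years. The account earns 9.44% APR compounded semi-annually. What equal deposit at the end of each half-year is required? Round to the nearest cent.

A$84,496.44

i = 0.0944/2 = 0.0472 per half-year; n = 5·2 = 10.
PMT = 1.049e+06 / ( [(1+0.0472)^10 − 1] / 0.0472 ) = 1.049e+06 / 12.414724 = 84,496.4385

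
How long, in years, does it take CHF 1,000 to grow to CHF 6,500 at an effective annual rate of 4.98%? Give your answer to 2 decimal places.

38.51 years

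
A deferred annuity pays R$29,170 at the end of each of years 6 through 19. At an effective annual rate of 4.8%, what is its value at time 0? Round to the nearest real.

PV at t=5 (ordinary 14-year annuity): 29170 × a(14|0.048) = 29170 × 10.026441 = 292,471.2979
Discount back 5 years: 292,471.2979 × (1+0.048)^(−5) = 292,471.2979 × 0.791031 = 231,353.9076

R$231,354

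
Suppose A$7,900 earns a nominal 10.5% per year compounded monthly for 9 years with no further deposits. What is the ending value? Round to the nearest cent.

With 12 periods per year: i = 0.00875, n = 108.
FV = 7,900 × (1 + 0.00875)^108 = 20,241.8520

A$20,241.85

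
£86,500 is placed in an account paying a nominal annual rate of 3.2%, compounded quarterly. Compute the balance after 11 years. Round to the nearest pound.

£122,823

With 4 periods per year: i = 0.008, n = 44.
FV = PV·(1+i)^n = 86,500 × 1.419918 = 122,822.9489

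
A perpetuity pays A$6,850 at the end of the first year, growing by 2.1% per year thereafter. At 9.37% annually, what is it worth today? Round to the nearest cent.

A$94,222.83

PV = PMT / (i − g) = 6850 / (0.0937 − 0.021) = 6850 / 0.072700 = 94,222.8336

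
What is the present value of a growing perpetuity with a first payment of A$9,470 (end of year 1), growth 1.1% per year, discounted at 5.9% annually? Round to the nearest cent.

A$197,291.67

PV = D₁/(r − g) = 9470/(0.059 − 0.011) = 197,291.6667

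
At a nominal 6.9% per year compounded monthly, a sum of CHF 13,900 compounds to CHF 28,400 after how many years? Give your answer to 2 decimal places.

10.38 years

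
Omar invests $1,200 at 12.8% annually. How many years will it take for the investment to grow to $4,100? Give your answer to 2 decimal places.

10.20 years

n = ln(4100/1200) / ln(1+0.128) = ln(3.41667) / 0.120446 = 10.2010 years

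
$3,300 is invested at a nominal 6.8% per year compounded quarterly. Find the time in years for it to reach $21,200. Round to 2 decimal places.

27.59 years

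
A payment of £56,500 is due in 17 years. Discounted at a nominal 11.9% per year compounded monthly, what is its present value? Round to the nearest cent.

Periodic rate i = 0.119/12 = 0.00991667; n = 17 × 12 = 204 periods.
PV = FV·(1+i)^(−n) = 56,500 × 0.133583 = 7,547.4180

£7,547.42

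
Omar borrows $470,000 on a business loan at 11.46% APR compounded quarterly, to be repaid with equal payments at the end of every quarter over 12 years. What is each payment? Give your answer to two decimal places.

Periodic rate i = 0.1146/4 = 0.02865; n = 12 × 4 = 48 periods.
Annuity-PV factor = 25.908435; PMT = 470000 / 25.908435 = 18,140.8100

$18,140.81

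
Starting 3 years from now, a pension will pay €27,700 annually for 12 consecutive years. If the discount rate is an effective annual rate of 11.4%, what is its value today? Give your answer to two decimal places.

Value one period before first payment (t=2): 27700 × [1 − (1+0.114)^(−12)] / 0.114 = 27700 × 6.370484 = 176,462.3968
PV₀ = 176,462.3968 / (1+0.114)^2 = 176,462.3968 / 1.240996 = 142,194.1705

€142,194.17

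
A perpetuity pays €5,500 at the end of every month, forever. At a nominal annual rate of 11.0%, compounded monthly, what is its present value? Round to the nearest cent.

€600,000.00

Periodic rate i = 0.11/12 = 0.00916667.
PV = C/r = 5500/0.00916667 = 600,000.0000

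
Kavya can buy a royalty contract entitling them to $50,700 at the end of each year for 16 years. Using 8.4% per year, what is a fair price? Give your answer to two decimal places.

PV = 50700 × [1 − (1+0.084)^(−16)] / 0.084 = 50700 × 8.629454 = 437,513.2928

$437,513.29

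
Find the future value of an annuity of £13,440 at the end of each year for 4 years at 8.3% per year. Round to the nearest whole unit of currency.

FV = PMT · [(1+i)^n − 1] / i = 13440 · 4.526128 = 60,831.1575

£60,831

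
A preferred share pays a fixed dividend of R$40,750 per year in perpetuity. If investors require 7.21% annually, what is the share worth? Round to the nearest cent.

PV = PMT / i = 40750 / 0.0721 = 565,187.2399

R$565,187.24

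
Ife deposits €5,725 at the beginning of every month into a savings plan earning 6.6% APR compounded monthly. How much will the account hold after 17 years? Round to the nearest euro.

€2,157,703

With 12 periods per year: i = 0.0055, n = 204.
Accumulation factor s(204|0.0055) × (1+i) = 376.891310; FV = 5725 × 376.891310 = 2,157,702.7481
Payments are at the start of each period, so multiply by (1+i).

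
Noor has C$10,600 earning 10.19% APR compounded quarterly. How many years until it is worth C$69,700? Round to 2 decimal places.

Periodic rate i = 0.1019/4 = 0.025475.
n = ln(69700/10600) / ln(1+0.025475) = ln(6.57547) / 0.025156 = 74.8669 quarters
= 74.8669/4 years

18.72 years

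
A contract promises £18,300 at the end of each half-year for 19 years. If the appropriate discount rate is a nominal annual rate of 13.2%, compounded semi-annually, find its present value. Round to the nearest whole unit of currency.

£252,831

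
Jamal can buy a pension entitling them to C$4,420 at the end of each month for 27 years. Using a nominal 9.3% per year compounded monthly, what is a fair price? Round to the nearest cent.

Periodic rate i = 0.093/12 = 0.00775; n = 27 × 12 = 324 periods.
Annuity factor a(324|0.00775) = 118.454616; PV = 4420 × 118.454616 = 523,569.4006

C$523,569.40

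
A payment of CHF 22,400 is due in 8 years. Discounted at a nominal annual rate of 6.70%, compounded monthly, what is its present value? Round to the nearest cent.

Periodic rate i = 0.067/12 = 0.00558333; n = 8 × 12 = 96 periods.
PV = 22,400 / (1 + 0.00558333)^96 = 22,400 / 1.706610 = 13,125.4323

CHF 13,125.43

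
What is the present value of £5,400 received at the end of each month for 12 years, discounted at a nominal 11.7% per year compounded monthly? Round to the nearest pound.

£416,886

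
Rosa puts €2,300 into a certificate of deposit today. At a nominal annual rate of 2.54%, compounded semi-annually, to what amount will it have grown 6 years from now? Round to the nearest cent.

Periodic rate i = 0.0254/2 = 0.0127; n = 6 × 2 = 12 periods.
2,300 × (1+0.0127)^12 = 2,300 × 1.163509 = 2,676.0705

€2,676.07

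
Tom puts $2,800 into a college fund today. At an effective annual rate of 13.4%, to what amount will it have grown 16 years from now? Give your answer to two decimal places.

FV = 2,800 × (1 + 0.134)^16 = 20,939.5288

$20,939.53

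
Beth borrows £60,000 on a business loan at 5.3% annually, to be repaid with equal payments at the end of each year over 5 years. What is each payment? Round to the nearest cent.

PMT = 60000 / ( [1 − (1+0.053)^(−5)] / 0.053 ) = 60000 / 4.293807 = 13,973.6144

£13,973.61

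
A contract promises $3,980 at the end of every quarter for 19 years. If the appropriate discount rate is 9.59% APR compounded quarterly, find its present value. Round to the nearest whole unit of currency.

Periodic rate i = 0.0959/4 = 0.023975; n = 19 × 4 = 76 periods.
Annuity factor a(76|0.023975) = 34.819618; PV = 3980 × 34.819618 = 138,582.0809

$138,582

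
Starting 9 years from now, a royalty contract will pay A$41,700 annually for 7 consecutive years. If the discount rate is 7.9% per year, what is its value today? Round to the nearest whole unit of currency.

A$118,573

PV at t=8 (ordinary 7-year annuity): 41700 × a(7|0.079) = 41700 × 5.224224 = 217,850.1305
PV₀ = 217,850.1305 / (1+0.079)^8 = 217,850.1305 / 1.837264 = 118,573.1253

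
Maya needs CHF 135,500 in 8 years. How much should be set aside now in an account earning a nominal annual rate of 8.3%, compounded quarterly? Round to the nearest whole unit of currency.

Periodic rate i = 0.083/4 = 0.02075; n = 8 × 4 = 32 periods.
PV = 135,500 / (1 + 0.02075)^32 = 135,500 / 1.929392 = 70,229.3842

CHF 70,229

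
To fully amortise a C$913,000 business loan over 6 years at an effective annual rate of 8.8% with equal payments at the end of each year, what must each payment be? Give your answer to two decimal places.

C$202,313.68

PMT = 913000 / ( [1 − (1+0.088)^(−6)] / 0.088 ) = 913000 / 4.512794 = 202,313.6752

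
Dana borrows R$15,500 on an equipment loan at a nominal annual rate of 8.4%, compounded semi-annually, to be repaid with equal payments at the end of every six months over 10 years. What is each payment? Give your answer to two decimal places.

Periodic rate i = 0.084/2 = 0.042; n = 10 × 2 = 20 periods.
PMT = 15500 / ( [1 − (1+0.042)^(−20)] / 0.042 ) = 15500 / 13.352783 = 1,160.8067

R$1,160.81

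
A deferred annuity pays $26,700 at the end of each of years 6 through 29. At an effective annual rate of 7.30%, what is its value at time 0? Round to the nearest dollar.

PV at t=5 (ordinary 24-year annuity): 26700 × a(24|0.073) = 26700 × 11.173500 = 298,332.4426
Discount back 5 years: 298,332.4426 × (1+0.073)^(−5) = 298,332.4426 × 0.703075 = 209,749.9539

$209,750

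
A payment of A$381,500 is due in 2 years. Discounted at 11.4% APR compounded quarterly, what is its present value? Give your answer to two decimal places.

A$304,691.38

Periodic rate i = 0.114/4 = 0.0285; n = 2 × 4 = 8 periods.
PV = FV·(1+i)^(−n) = 381,500 × 0.798667 = 304,691.3844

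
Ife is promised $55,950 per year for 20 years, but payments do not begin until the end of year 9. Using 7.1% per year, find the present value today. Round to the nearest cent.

$339,763.53

Value one period before first payment (t=8): 55950 × [1 − (1+0.071)^(−20)] / 0.071 = 55950 × 10.512172 = 588,156.0000
Discount back 8 years: 588,156.0000 × (1+0.071)^(−8) = 588,156.0000 × 0.577676 = 339,763.5339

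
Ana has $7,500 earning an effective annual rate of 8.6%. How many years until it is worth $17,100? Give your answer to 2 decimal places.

(1+i)^n = 17100/7500 = 2.28000, so n = ln 2.28000 / ln 1.086 = 9.9899 years

9.99 years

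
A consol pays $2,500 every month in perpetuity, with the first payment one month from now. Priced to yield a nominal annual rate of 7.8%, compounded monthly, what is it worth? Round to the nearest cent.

$384,615.38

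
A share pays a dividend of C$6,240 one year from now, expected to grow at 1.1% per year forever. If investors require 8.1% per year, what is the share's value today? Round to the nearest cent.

PV = D₁/(r − g) = 6240/(0.081 − 0.011) = 89,142.8571

C$89,142.86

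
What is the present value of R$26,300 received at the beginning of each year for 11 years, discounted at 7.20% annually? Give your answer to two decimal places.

Annuity factor a(11|0.072) × (1+i) = 7.959106; PV = 26300 × 7.959106 = 209,324.4787
(annuity-due: payments at period start, so ×(1+i).)

R$209,324.48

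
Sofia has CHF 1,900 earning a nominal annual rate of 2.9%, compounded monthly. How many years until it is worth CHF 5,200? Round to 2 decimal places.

Periodic rate i = 0.029/12 = 0.00241667.
n = ln(5200/1900) / ln(1+0.00241667) = ln(2.73684) / 0.002414 = 417.1121 months
= 417.1121/12 years

34.76 years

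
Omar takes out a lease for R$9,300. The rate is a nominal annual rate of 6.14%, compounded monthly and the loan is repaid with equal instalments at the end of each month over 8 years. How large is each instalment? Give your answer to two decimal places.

R$122.85

With 12 periods per year: i = 0.00511667, n = 96.
Annuity-PV factor = 75.701924; PMT = 9300 / 75.701924 = 122.8502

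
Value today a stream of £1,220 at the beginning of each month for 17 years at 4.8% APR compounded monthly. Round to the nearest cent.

Periodic rate i = 0.048/12 = 0.004; n = 17 × 12 = 204 periods.
Annuity factor a(204|0.004) × (1+i) = 139.827772; PV = 1220 × 139.827772 = 170,589.8821
(Beginning-of-period payments → annuity-due factor ×(1+i).)

£170,589.88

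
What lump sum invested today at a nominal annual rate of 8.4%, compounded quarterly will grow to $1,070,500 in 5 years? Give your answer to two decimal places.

$706,434.38

Periodic rate i = 0.084/4 = 0.021; n = 5 × 4 = 20 periods.
PV = 1,070,500 / (1 + 0.021)^20 = 1,070,500 / 1.515357 = 706,434.3849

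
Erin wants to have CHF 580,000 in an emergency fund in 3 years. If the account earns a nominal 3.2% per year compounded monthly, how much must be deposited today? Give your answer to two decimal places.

CHF 526,976.46

i = 0.032/12 = 0.00266667 per month; n = 3·12 = 36.
PV = 580,000 / (1 + 0.00266667)^36 = 580,000 / 1.100618 = 526,976.4583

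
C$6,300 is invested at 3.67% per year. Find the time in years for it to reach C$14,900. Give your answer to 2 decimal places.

23.88 years

n = ln(14900/6300) / ln(1+0.0367) = ln(2.36508) / 0.036043 = 23.8832 years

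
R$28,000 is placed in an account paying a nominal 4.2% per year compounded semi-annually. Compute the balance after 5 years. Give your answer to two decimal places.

R$34,467.95

Periodic rate i = 0.042/2 = 0.021; n = 5 × 2 = 10 periods.
FV = 28,000 × (1 + 0.021)^10 = 34,467.9498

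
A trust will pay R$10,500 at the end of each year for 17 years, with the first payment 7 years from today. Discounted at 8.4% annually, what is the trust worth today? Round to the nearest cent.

PV at t=6 (ordinary 17-year annuity): 10500 × a(17|0.084) = 10500 × 8.883260 = 93,274.2268
PV₀ = 93,274.2268 / (1+0.084)^6 = 93,274.2268 / 1.622466 = 57,489.1602

R$57,489.16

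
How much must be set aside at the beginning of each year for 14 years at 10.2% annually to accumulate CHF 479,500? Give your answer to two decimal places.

CHF 15,328.93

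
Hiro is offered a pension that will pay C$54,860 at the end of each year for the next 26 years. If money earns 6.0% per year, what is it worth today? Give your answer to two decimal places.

C$713,353.70

PV = PMT · [1 − (1+i)^(−n)] / i = 54860 · 13.003166 = 713,353.6970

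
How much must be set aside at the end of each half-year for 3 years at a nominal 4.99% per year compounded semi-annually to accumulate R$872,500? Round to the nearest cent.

R$136,606.99

Periodic rate i = 0.0499/2 = 0.02495; n = 3 × 2 = 6 periods.
PMT = 872500 / ( [(1+0.02495)^6 − 1] / 0.02495 ) = 872500 / 6.386935 = 136,606.9878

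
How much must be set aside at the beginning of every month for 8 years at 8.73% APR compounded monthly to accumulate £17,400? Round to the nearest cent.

Periodic rate i = 0.0873/12 = 0.007275; n = 8 × 12 = 96 periods.
PMT = 17400 / ( [(1+0.007275)^96 − 1] / 0.007275 × (1+i) ) = 17400 / 139.212566 = 124.9887

£124.99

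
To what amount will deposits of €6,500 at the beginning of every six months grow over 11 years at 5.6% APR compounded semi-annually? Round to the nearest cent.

€199,481.06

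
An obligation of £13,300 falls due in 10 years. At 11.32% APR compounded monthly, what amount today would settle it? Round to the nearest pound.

£4,311

Periodic rate i = 0.1132/12 = 0.00943333; n = 10 × 12 = 120 periods.
Discount factor = (1+0.00943333)^(−120) = 0.324103; PV = 13,300 × 0.324103 = 4,310.5692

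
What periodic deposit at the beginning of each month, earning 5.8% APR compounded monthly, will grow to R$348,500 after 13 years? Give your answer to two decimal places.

R$1,494.54

i = 0.058/12 = 0.00483333 per month; n = 13·12 = 156.
FV-annuity factor × (1+i) = 233.182578; PMT = 348500 / 233.182578 = 1,494.5370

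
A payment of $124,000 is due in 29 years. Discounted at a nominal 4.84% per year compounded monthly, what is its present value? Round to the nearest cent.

$30,554.27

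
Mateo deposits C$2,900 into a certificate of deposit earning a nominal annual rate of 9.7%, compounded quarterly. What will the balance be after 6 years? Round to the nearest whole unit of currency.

i = 0.097/4 = 0.02425 per quarter; n = 6·4 = 24.
FV = 2,900 × (1 + 0.02425)^24 = 5,153.9635

C$5,154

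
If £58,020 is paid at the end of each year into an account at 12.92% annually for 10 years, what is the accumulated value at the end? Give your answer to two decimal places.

£1,064,573.36

Accumulation factor s(10|0.1292) = 18.348386; FV = 58020 × 18.348386 = 1,064,573.3566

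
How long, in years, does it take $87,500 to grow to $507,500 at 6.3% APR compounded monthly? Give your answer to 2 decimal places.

27.98 years

Periodic rate i = 0.063/12 = 0.00525.
n = ln(507500/87500) / ln(1+0.00525) = ln(5.80000) / 0.005236 = 335.7082 months
= 335.7082/12 years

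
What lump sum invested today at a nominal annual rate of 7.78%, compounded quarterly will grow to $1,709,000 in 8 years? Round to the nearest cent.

$922,640.04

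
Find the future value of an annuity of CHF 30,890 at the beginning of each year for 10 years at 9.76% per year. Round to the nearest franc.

CHF 534,177

FV = 30890 × [(1+0.0976)^10 − 1] / 0.0976 × (1+i) = 30890 × 17.292869 = 534,176.7299
(annuity-due: payments at period start, so ×(1+i).)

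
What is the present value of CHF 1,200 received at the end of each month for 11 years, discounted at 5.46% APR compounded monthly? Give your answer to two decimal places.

With 12 periods per year: i = 0.00455, n = 132.
PV = 1200 × [1 − (1+0.00455)^(−132)] / 0.00455 = 1200 × 99.070304 = 118,884.3643

CHF 118,884.36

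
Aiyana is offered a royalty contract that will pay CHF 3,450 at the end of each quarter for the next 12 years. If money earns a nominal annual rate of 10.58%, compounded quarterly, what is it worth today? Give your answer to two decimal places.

Periodic rate i = 0.1058/4 = 0.02645; n = 12 × 4 = 48 periods.
PV = PMT · [1 − (1+i)^(−n)] / i = 3450 · 27.008769 = 93,180.2547

CHF 93,180.25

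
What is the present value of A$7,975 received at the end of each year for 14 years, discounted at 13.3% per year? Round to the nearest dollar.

A$49,523

PV = 7975 × [1 − (1+0.133)^(−14)] / 0.133 = 7975 × 6.209827 = 49,523.3720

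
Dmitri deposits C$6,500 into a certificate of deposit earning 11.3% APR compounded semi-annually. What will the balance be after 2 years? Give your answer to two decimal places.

With 2 periods per year: i = 0.0565, n = 4.
FV = PV·(1+i)^n = 6,500 × 1.245885 = 8,098.2534

C$8,098.25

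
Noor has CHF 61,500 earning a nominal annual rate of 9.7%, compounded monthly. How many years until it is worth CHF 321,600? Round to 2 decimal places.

17.12 years

Periodic rate i = 0.097/12 = 0.00808333.
n = ln(321600/61500) / ln(1+0.00808333) = ln(5.22927) / 0.008051 = 205.4782 months
= 205.4782/12 years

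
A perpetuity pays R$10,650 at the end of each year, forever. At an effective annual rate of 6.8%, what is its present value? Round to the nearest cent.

R$156,617.65

PV = C/r = 10650/0.068 = 156,617.6471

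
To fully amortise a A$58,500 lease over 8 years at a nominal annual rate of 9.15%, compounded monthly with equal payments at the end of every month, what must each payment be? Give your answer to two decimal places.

A$861.60

i = 0.0915/12 = 0.007625 per month; n = 8·12 = 96.
PMT = 58500 / ( [1 − (1+0.007625)^(−96)] / 0.007625 ) = 58500 / 67.897258 = 861.5959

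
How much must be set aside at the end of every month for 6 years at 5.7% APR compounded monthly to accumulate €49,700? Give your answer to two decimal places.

€580.58

With 12 periods per year: i = 0.00475, n = 72.
FV-annuity factor = 85.604403; PMT = 49700 / 85.604403 = 580.5776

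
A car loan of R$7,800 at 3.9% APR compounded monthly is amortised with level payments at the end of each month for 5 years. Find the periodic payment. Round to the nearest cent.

R$143.30

With 12 periods per year: i = 0.00325, n = 60.
PMT = 7800 / ( [1 − (1+0.00325)^(−60)] / 0.00325 ) = 7800 / 54.432347 = 143.2971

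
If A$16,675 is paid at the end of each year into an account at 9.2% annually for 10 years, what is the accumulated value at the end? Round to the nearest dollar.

FV = 16675 × [(1+0.092)^10 − 1] / 0.092 = 16675 × 15.338717 = 255,773.1056

A$255,773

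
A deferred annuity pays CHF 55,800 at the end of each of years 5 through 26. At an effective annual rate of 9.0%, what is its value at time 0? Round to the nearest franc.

PV at t=4 (ordinary 22-year annuity): 55800 × a(22|0.09) = 55800 × 9.442425 = 526,887.3397
PV₀ = 526,887.3397 / (1+0.09)^4 = 526,887.3397 / 1.411582 = 373,260.2749

CHF 373,260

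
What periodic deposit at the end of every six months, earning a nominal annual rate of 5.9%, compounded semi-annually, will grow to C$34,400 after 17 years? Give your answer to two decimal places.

C$601.48

With 2 periods per year: i = 0.0295, n = 34.
FV-annuity factor = 57.192369; PMT = 34400 / 57.192369 = 601.4788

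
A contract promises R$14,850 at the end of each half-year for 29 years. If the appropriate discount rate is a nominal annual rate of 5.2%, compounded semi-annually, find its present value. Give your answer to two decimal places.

R$442,267.72

With 2 periods per year: i = 0.026, n = 58.
PV = PMT · [1 − (1+i)^(−n)] / i = 14850 · 29.782338 = 442,267.7170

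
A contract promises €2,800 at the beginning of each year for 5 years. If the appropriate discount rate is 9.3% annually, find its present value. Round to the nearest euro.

Annuity factor a(5|0.093) × (1+i) = 4.218501; PV = 2800 × 4.218501 = 11,811.8029
(Beginning-of-period payments → annuity-due factor ×(1+i).)

€11,812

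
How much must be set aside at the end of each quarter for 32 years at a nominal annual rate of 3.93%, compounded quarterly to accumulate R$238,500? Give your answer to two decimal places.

R$939.01

i = 0.0393/4 = 0.009825 per quarter; n = 32·4 = 128.
FV-annuity factor = 253.989853; PMT = 238500 / 253.989853 = 939.0139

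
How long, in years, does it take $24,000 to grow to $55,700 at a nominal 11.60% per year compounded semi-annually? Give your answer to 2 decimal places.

7.47 years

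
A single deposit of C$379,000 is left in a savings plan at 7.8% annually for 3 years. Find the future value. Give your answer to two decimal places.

C$474,783.36

379,000 × (1+0.078)^3 = 379,000 × 1.252727 = 474,783.3632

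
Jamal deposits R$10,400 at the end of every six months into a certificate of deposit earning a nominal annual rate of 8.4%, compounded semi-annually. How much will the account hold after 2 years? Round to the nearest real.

R$44,295

With 2 periods per year: i = 0.042, n = 4.
Accumulation factor s(4|0.042) = 4.259130; FV = 10400 × 4.259130 = 44,294.9529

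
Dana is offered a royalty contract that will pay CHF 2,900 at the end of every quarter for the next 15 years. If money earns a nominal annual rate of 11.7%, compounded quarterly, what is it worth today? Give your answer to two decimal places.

CHF 81,565.27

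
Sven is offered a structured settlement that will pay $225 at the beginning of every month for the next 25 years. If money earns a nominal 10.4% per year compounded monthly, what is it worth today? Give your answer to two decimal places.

With 12 periods per year: i = 0.00866667, n = 300.
Annuity factor a(300|0.00866667) × (1+i) = 107.642936; PV = 225 × 107.642936 = 24,219.6605
(Beginning-of-period payments → annuity-due factor ×(1+i).)

$24,219.66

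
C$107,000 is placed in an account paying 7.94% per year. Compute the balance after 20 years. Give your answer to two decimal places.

C$493,210.20

FV = PV·(1+i)^n = 107,000 × 4.609441 = 493,210.2030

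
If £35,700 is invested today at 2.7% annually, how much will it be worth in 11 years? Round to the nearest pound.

£47,857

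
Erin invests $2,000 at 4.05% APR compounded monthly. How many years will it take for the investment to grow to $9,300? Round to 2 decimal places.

38.01 years

Periodic rate i = 0.0405/12 = 0.003375.
(1+i)^n = 9300/2000 = 4.65000, so n = ln 4.65000 / ln 1.00337 = 456.1361 months
= 456.1361/12 years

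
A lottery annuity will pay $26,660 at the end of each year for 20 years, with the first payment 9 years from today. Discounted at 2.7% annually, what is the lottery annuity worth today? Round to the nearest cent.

Value one period before first payment (t=8): 26660 × [1 − (1+0.027)^(−20)] / 0.027 = 26660 × 15.298648 = 407,861.9462
Discount back 8 years: 407,861.9462 × (1+0.027)^(−8) = 407,861.9462 × 0.808047 = 329,571.4922

$329,571.49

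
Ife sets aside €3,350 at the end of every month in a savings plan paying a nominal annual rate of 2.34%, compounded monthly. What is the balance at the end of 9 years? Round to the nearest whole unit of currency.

With 12 periods per year: i = 0.00195, n = 108.
FV = 3350 × [(1+0.00195)^108 − 1] / 0.00195 = 3350 × 120.084807 = 402,284.1050

€402,284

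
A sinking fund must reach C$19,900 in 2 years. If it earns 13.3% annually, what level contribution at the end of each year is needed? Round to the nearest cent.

C$9,329.58

PMT = 19900 / ( [(1+0.133)^2 − 1] / 0.133 ) = 19900 / 2.133000 = 9,329.5827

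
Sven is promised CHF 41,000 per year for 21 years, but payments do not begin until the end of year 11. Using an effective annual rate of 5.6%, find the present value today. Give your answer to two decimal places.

CHF 289,365.45

Value one period before first payment (t=10): 41000 × [1 − (1+0.056)^(−21)] / 0.056 = 41000 × 12.170320 = 498,983.1251
Discount back 10 years: 498,983.1251 × (1+0.056)^(−10) = 498,983.1251 × 0.579910 = 289,365.4508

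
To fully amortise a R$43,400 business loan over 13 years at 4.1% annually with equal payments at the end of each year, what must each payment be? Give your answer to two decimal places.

R$4,373.25

PMT = 43400 / ( [1 − (1+0.041)^(−13)] / 0.041 ) = 43400 / 9.923971 = 4,373.2495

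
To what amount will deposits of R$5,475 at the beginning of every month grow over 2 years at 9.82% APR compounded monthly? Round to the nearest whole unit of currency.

R$145,724

With 12 periods per year: i = 0.00818333, n = 24.
FV = 5475 × [(1+0.00818333)^24 − 1] / 0.00818333 × (1+i) = 5475 × 26.616201 = 145,723.7018
(annuity-due: payments at period start, so ×(1+i).)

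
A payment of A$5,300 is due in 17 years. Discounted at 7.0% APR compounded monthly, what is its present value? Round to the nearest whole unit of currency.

A$1,618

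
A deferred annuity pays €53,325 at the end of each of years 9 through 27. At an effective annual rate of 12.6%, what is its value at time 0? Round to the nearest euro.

Value one period before first payment (t=8): 53325 × [1 − (1+0.126)^(−19)] / 0.126 = 53325 × 7.103978 = 378,819.6089
PV₀ = 378,819.6089 / (1+0.126)^8 = 378,819.6089 / 2.584087 = 146,597.0825

€146,597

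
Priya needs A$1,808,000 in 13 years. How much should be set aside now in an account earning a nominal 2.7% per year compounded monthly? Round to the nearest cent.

A$1,273,304.57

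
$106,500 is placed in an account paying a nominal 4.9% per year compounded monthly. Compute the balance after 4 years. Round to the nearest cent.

Periodic rate i = 0.049/12 = 0.00408333; n = 4 × 12 = 48 periods.
FV = PV·(1+i)^n = 106,500 × 1.216042 = 129,508.4208

$129,508.42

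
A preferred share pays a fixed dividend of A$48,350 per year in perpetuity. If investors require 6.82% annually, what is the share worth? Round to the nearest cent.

A$708,944.28

PV = C/r = 48350/0.0682 = 708,944.2815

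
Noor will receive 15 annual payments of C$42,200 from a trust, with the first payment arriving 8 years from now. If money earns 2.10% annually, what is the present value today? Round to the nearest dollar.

C$465,336

PV at t=7 (ordinary 15-year annuity): 42200 × a(15|0.021) = 42200 × 12.753654 = 538,204.1942
Discount back 7 years: 538,204.1942 × (1+0.021)^(−7) = 538,204.1942 × 0.864609 = 465,336.2474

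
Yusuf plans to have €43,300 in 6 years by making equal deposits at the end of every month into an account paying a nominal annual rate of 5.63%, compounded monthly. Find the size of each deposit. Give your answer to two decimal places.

€506.92

Periodic rate i = 0.0563/12 = 0.00469167; n = 6 × 12 = 72 periods.
PMT = 43300 / ( [(1+0.00469167)^72 − 1] / 0.00469167 ) = 43300 / 85.418075 = 506.9185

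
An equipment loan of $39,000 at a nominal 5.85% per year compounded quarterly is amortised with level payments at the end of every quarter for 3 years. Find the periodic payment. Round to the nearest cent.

$3,567.17

i = 0.0585/4 = 0.014625 per quarter; n = 3·4 = 12.
PMT = 39000 / ( [1 − (1+0.014625)^(−12)] / 0.014625 ) = 39000 / 10.933028 = 3,567.1728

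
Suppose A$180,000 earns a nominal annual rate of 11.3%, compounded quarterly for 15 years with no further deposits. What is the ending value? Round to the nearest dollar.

Periodic rate i = 0.113/4 = 0.02825; n = 15 × 4 = 60 periods.
FV = PV·(1+i)^n = 180,000 × 5.320140 = 957,625.2660

A$957,625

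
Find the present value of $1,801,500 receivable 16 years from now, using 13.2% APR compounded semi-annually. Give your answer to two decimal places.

Periodic rate i = 0.132/2 = 0.066; n = 16 × 2 = 32 periods.
Discount factor = (1+0.066)^(−32) = 0.129351; PV = 1,801,500 × 0.129351 = 233,025.6437

$233,025.64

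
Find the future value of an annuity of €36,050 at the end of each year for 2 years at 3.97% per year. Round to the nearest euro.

FV = PMT · [(1+i)^n − 1] / i = 36050 · 2.039700 = 73,531.1850

€73,531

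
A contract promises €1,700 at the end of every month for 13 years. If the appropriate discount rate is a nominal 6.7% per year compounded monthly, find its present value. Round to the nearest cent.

€176,734.66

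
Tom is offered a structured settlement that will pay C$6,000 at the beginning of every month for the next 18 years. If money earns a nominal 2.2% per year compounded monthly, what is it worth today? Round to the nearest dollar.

C$1,071,322

With 12 periods per year: i = 0.00183333, n = 216.
PV = PMT · [1 − (1+i)^(−n)] / i × (1+i) = 6000 · 178.553616 = 1,071,321.6989
(Beginning-of-period payments → annuity-due factor ×(1+i).)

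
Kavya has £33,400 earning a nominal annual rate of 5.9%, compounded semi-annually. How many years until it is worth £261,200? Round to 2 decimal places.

Periodic rate i = 0.059/2 = 0.0295.
n = ln(261200/33400) / ln(1+0.0295) = ln(7.82036) / 0.029073 = 70.7431 half-years
= 70.7431/2 years

35.37 years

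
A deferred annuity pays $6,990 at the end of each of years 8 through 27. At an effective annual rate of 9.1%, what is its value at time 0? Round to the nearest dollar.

$34,436

PV at t=7 (ordinary 20-year annuity): 6990 × a(20|0.091) = 6990 × 9.063865 = 63,356.4186
Discount back 7 years: 63,356.4186 × (1+0.091)^(−7) = 63,356.4186 × 0.543534 = 34,436.3700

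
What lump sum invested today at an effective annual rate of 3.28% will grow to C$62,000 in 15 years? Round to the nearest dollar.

C$38,207

PV = FV·(1+i)^(−n) = 62,000 × 0.616249 = 38,207.4673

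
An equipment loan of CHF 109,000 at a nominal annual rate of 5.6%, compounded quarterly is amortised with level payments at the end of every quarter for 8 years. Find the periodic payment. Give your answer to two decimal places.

Periodic rate i = 0.056/4 = 0.014; n = 8 × 4 = 32 periods.
PMT = 109000 / ( [1 − (1+0.014)^(−32)] / 0.014 ) = 109000 / 25.650509 = 4,249.4283

CHF 4,249.43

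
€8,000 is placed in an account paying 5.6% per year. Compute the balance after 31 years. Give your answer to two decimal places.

8,000 × (1+0.056)^31 = 8,000 × 5.414788 = 43,318.3046

€43,318.30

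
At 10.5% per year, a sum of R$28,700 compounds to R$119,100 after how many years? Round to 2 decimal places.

n = ln(119100/28700) / ln(1+0.105) = ln(4.14983) / 0.099845 = 14.2527 years

14.25 years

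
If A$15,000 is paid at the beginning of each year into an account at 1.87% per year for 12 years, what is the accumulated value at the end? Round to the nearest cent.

A$203,451.72

Accumulation factor s(12|0.0187) × (1+i) = 13.563448; FV = 15000 × 13.563448 = 203,451.7237
(annuity-due: payments at period start, so ×(1+i).)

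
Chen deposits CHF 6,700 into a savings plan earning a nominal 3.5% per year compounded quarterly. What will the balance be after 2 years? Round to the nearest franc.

Periodic rate i = 0.035/4 = 0.00875; n = 2 × 4 = 8 periods.
FV = 6,700 × (1 + 0.00875)^8 = 7,183.6172

CHF 7,184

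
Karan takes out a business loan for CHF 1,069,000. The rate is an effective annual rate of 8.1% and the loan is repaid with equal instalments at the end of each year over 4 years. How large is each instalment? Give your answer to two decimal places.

Annuity-PV factor = 3.304768; PMT = 1.069e+06 / 3.304768 = 323,472.0477

CHF 323,472.05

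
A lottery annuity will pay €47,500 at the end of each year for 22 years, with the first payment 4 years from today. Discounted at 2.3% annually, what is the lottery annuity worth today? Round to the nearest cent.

€759,328.33

PV at t=3 (ordinary 22-year annuity): 47500 × a(22|0.023) = 47500 × 17.114448 = 812,936.2743
PV₀ = 812,936.2743 / (1+0.023)^3 = 812,936.2743 / 1.070599 = 759,328.3270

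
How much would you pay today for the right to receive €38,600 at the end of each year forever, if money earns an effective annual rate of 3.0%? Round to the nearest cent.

€1,286,666.67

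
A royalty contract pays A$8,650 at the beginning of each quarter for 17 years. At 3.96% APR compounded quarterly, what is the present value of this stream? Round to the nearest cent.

i = 0.0396/4 = 0.0099 per quarter; n = 17·4 = 68.
Annuity factor a(68|0.0099) × (1+i) = 49.804888; PV = 8650 × 49.804888 = 430,812.2855
(annuity-due: payments at period start, so ×(1+i).)

A$430,812.29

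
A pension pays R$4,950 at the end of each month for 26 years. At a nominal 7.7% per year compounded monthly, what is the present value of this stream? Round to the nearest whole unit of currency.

R$666,567

i = 0.077/12 = 0.00641667 per month; n = 26·12 = 312.
PV = 4950 × [1 − (1+0.00641667)^(−312)] / 0.00641667 = 4950 × 134.660027 = 666,567.1354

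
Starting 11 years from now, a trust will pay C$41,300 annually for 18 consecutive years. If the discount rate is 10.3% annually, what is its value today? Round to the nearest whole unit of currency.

C$124,675

PV at t=10 (ordinary 18-year annuity): 41300 × a(18|0.103) = 41300 × 8.046077 = 332,302.9996
PV₀ = 332,302.9996 / (1+0.103)^10 = 332,302.9996 / 2.665355 = 124,674.9312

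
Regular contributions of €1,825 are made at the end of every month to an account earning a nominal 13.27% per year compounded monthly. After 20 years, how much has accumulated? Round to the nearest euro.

€2,146,309

Periodic rate i = 0.1327/12 = 0.0110583; n = 20 × 12 = 240 periods.
FV = 1825 × [(1+0.0110583)^240 − 1] / 0.0110583 = 1825 × 1176.059572 = 2,146,308.7189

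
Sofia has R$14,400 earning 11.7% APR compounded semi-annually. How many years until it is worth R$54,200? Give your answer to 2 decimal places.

11.66 years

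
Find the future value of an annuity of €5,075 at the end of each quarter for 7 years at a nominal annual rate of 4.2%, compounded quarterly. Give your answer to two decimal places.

€164,202.26

i = 0.042/4 = 0.0105 per quarter; n = 7·4 = 28.
FV = PMT · [(1+i)^n − 1] / i = 5075 · 32.355126 = 164,202.2629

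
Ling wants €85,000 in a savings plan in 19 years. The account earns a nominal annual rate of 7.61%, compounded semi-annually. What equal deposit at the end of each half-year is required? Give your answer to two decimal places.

With 2 periods per year: i = 0.03805, n = 38.
FV-annuity factor = 82.346271; PMT = 85000 / 82.346271 = 1,032.2265

€1,032.23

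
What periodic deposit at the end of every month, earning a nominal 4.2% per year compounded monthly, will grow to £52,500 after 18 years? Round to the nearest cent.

Periodic rate i = 0.042/12 = 0.0035; n = 18 × 12 = 216 periods.
PMT = 52500 / ( [(1+0.0035)^216 − 1] / 0.0035 ) = 52500 / 321.980276 = 163.0535

£163.05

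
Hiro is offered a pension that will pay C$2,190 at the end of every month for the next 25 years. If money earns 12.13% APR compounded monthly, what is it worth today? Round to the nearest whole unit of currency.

i = 0.1213/12 = 0.0101083 per month; n = 25·12 = 300.
PV = 2190 × [1 − (1+0.0101083)^(−300)] / 0.0101083 = 2190 × 94.087286 = 206,051.1573

C$206,051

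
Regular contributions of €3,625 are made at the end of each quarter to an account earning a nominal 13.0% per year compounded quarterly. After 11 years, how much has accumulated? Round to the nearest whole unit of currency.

€344,065

Periodic rate i = 0.13/4 = 0.0325; n = 11 × 4 = 44 periods.
FV = PMT · [(1+i)^n − 1] / i = 3625 · 94.914566 = 344,065.3035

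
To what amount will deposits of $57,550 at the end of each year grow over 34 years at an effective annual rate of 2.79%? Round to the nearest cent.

Accumulation factor s(34|0.0279) = 55.511217; FV = 57550 × 55.511217 = 3,194,670.5370

$3,194,670.54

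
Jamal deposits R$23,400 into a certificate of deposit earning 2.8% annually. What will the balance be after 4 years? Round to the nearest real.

R$26,133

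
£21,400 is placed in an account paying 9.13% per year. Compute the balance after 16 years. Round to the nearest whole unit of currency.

£86,600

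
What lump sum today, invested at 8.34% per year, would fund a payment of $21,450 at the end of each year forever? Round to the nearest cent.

$257,194.24

PV = PMT / i = 21450 / 0.0834 = 257,194.2446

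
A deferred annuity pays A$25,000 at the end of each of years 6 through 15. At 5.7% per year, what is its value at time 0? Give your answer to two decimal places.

A$141,463.26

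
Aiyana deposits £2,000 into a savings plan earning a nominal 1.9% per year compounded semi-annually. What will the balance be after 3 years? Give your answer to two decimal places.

£2,116.74

i = 0.019/2 = 0.0095 per half-year; n = 3·2 = 6.
2,000 × (1+0.0095)^6 = 2,000 × 1.058371 = 2,116.7420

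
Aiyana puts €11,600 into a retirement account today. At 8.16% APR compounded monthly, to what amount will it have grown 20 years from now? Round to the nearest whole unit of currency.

With 12 periods per year: i = 0.0068, n = 240.
FV = PV·(1+i)^n = 11,600 × 5.085921 = 58,996.6891

€58,997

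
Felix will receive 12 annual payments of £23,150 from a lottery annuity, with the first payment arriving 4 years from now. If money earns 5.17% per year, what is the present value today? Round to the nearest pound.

PV at t=3 (ordinary 12-year annuity): 23150 × a(12|0.0517) = 23150 × 8.778881 = 203,231.0917
Discount back 3 years: 203,231.0917 × (1+0.0517)^(−3) = 203,231.0917 × 0.859655 = 174,708.6984

£174,709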